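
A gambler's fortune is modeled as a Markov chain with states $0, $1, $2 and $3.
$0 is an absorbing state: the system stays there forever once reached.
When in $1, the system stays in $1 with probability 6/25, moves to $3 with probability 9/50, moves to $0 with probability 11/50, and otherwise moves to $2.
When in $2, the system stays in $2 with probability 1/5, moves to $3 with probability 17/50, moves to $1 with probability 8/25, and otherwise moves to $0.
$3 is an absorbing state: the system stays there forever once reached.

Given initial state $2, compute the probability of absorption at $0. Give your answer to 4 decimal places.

Let h(s) be the probability of absorption at $0 starting from transient state s. Then h($0) = 1 and h($3) = 0. By first-step analysis:
h($1) = 0.22·1 + 0.24·h($1) + 0.36·h($2) + 0.18·0
h($2) = 0.14·1 + 0.32·h($1) + 0.2·h($2) + 0.34·0
Solving: h($1) = 0.4594, h($2) = 0.3588.
Starting from $2, the probability is 0.3588.

0.3588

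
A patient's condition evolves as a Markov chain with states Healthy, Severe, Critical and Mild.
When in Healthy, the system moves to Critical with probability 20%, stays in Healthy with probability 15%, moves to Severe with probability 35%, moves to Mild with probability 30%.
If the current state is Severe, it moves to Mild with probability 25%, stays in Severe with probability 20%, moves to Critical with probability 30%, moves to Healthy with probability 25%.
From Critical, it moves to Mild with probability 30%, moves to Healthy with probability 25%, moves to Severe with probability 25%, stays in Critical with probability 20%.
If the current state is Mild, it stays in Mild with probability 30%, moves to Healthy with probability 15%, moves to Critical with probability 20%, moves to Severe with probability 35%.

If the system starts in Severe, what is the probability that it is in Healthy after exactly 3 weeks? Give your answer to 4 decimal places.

Propagate the distribution vector 3 weeks from Severe.
After 0 weeks: (0.0000, 1.0000, 0.0000, 0.0000)
After 1 week: (0.2500, 0.2000, 0.3000, 0.2500)
After 2 weeks: (0.2000, 0.2900, 0.2200, 0.2900)
After 3 weeks: (0.2010, 0.2845, 0.2290, 0.2855)
P(in Healthy after 3 weeks) = 0.2010

0.2010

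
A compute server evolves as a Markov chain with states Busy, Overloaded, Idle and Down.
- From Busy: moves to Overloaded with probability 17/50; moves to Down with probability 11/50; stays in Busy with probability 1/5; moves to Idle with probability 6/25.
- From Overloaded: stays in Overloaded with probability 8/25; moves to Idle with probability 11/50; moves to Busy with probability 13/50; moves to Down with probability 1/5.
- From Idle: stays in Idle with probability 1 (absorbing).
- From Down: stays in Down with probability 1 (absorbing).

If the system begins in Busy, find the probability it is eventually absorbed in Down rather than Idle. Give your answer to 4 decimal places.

0.4776

Let h(s) be the probability of absorption at Down starting from transient state s. Then h(Down) = 1 and h(Idle) = 0. By first-step analysis:
h(Busy) = 0.2·h(Busy) + 0.34·h(Overloaded) + 0.24·0 + 0.22·1
h(Overloaded) = 0.26·h(Busy) + 0.32·h(Overloaded) + 0.22·0 + 0.2·1
Solving: h(Busy) = 0.4776, h(Overloaded) = 0.4767.
Starting from Busy, the probability is 0.4776.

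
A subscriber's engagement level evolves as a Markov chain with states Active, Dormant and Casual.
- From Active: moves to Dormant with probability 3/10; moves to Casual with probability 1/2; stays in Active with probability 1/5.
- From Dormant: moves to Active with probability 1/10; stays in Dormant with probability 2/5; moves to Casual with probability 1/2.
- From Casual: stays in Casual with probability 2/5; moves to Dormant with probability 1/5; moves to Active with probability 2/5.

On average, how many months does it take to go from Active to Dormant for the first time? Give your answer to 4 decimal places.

Let t(s) be the expected number of months to first reach Dormant from state s, with t(Dormant) = 0. Conditioning on the first month:
t(Active) = 1 + 0.2·t(Active) + 0.5·t(Casual)
t(Casual) = 1 + 0.4·t(Active) + 0.4·t(Casual)
Solving: t(Active) = 3.9286, t(Casual) = 4.2857.
Expected months from Active to Dormant: 3.9286.

3.9286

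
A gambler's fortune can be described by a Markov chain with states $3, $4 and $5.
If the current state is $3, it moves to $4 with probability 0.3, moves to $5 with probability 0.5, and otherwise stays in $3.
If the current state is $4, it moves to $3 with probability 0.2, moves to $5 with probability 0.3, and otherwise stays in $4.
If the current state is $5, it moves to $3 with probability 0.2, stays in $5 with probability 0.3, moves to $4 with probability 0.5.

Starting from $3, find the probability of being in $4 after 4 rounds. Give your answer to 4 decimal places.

Propagate the distribution vector 4 rounds from $3.
After 0 rounds: (1.0000, 0.0000, 0.0000)
After 1 round: (0.2000, 0.3000, 0.5000)
After 2 rounds: (0.2000, 0.4600, 0.3400)
After 3 rounds: (0.2000, 0.4600, 0.3400)
After 4 rounds: (0.2000, 0.4600, 0.3400)
P(in $4 after 4 rounds) = 0.4600

0.4600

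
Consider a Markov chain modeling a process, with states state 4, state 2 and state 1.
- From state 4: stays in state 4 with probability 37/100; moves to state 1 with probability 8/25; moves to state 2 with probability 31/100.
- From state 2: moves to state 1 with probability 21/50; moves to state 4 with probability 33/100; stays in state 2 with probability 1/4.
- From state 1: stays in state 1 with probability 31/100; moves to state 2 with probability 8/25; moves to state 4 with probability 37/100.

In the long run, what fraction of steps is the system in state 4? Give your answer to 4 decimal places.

Let the stationary distribution be π with π = πP and π_1 + π_2 + π_3 = 1.
π_1 = 0.37·π_1 + 0.33·π_2 + 0.37·π_3
π_2 = 0.31·π_1 + 0.25·π_2 + 0.32·π_3
Solving with the normalization constraint gives π = (0.3582, 0.2957, 0.3461).
So the stationary probability of state 4 is 0.3582.

0.3582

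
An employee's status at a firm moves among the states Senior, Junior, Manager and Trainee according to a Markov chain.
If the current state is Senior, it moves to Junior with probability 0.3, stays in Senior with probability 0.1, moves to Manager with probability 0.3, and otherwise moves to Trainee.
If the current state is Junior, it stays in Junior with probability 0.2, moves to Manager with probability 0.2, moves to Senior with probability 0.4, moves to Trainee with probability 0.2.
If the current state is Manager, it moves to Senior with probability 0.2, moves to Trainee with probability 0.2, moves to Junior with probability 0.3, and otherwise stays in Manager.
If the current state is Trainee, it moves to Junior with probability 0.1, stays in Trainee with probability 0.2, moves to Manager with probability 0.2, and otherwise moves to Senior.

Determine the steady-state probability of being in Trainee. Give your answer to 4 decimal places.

0.2286

Let the stationary distribution be π with π = πP and π_1 + π_2 + π_3 + π_4 = 1.
π_1 = 0.1·π_1 + 0.4·π_2 + 0.2·π_3 + 0.5·π_4
π_2 = 0.3·π_1 + 0.2·π_2 + 0.3·π_3 + 0.1·π_4
π_3 = 0.3·π_1 + 0.2·π_2 + 0.3·π_3 + 0.2·π_4
Solving with the normalization constraint gives π = (0.2862, 0.2312, 0.2540, 0.2286).
So the stationary probability of Trainee is 0.2286.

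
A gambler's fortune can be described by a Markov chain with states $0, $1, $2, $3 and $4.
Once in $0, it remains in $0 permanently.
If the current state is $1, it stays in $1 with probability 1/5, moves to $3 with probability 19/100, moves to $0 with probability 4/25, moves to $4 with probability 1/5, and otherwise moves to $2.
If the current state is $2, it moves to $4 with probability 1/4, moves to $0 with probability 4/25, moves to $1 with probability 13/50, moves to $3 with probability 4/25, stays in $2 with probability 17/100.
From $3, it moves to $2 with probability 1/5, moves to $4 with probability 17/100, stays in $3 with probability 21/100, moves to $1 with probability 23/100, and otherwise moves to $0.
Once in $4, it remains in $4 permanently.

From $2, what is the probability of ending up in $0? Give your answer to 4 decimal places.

Let h(s) be the probability of absorption at $0 starting from transient state s. Then h($0) = 1 and h($4) = 0. By first-step analysis:
h($1) = 0.16·1 + 0.2·h($1) + 0.25·h($2) + 0.19·h($3) + 0.2·0
h($2) = 0.16·1 + 0.26·h($1) + 0.17·h($2) + 0.16·h($3) + 0.25·0
h($3) = 0.19·1 + 0.23·h($1) + 0.2·h($2) + 0.21·h($3) + 0.17·0
Solving: h($1) = 0.4462, h($2) = 0.4247, h($3) = 0.4779.
Starting from $2, the probability is 0.4247.

0.4247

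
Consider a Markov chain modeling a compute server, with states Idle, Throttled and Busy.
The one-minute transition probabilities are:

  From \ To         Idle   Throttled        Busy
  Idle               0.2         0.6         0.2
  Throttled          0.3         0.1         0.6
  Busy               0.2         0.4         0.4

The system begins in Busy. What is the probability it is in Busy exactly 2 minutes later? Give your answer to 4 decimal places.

0.4400

Sum over the intermediate state after 1 minute:
P = P(Busy→Idle)·P(Idle→Busy) + P(Busy→Throttled)·P(Throttled→Busy) + P(Busy→Busy)·P(Busy→Busy)
  = 0.2×0.2 + 0.4×0.6 + 0.4×0.4
  = 0.0400 + 0.2400 + 0.1600 = 0.4400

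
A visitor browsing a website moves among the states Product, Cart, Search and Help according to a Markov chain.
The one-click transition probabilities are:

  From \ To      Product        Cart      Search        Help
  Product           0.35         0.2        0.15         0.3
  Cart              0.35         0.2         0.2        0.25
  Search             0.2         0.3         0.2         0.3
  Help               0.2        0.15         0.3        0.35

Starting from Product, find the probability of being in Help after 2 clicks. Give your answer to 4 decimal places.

Propagate the distribution vector 2 clicks from Product.
After 0 clicks: (1.0000, 0.0000, 0.0000, 0.0000)
After 1 click: (0.3500, 0.2000, 0.1500, 0.3000)
After 2 clicks: (0.2825, 0.2000, 0.2125, 0.3050)
P(in Help after 2 clicks) = 0.3050

0.3050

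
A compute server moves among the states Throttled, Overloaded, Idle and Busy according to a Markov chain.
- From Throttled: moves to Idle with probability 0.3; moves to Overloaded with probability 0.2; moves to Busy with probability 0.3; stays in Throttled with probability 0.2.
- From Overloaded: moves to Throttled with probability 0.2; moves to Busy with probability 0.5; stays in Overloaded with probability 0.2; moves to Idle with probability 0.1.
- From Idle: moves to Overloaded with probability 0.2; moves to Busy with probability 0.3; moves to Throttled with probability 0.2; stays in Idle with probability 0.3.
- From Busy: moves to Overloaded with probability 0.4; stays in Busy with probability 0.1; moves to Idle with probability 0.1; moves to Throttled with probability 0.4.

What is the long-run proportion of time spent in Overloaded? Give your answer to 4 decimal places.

Let the stationary distribution be π with π = πP and π_1 + π_2 + π_3 + π_4 = 1.
π_1 = 0.2·π_1 + 0.2·π_2 + 0.2·π_3 + 0.4·π_4
π_2 = 0.2·π_1 + 0.2·π_2 + 0.2·π_3 + 0.4·π_4
π_3 = 0.3·π_1 + 0.1·π_2 + 0.3·π_3 + 0.1·π_4
Solving with the normalization constraint gives π = (0.2586, 0.2586, 0.1897, 0.2931).
So the stationary probability of Overloaded is 0.2586.

0.2586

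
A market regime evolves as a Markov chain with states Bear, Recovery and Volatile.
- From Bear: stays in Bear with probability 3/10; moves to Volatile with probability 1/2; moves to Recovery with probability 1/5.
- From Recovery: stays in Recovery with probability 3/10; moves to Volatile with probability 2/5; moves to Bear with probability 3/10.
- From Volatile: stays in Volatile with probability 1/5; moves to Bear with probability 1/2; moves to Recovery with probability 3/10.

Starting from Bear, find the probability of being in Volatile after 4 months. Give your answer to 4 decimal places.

Propagate the distribution vector 4 months from Bear.
After 0 months: (1.0000, 0.0000, 0.0000)
After 1 month: (0.3000, 0.2000, 0.5000)
After 2 months: (0.4000, 0.2700, 0.3300)
After 3 months: (0.3660, 0.2600, 0.3740)
After 4 months: (0.3748, 0.2634, 0.3618)
P(in Volatile after 4 months) = 0.3618

0.3618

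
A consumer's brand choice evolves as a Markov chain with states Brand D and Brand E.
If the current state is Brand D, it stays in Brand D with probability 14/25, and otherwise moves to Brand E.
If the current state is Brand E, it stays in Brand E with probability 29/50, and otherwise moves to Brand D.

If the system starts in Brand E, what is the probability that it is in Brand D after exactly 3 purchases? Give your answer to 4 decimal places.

0.4870

Propagate the distribution vector 3 purchases from Brand E.
After 0 purchases: (0.0000, 1.0000)
After 1 purchase: (0.4200, 0.5800)
After 2 purchases: (0.4788, 0.5212)
After 3 purchases: (0.4870, 0.5130)
P(in Brand D after 3 purchases) = 0.4870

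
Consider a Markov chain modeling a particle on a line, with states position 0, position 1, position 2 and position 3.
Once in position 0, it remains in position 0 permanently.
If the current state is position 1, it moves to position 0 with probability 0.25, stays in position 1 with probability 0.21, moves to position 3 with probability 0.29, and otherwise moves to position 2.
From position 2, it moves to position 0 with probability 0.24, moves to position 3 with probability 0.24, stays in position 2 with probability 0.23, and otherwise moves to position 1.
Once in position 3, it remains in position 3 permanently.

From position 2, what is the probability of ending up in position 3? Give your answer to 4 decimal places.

0.5108

Let h(s) be the probability of absorption at position 3 starting from transient state s. Then h(position 3) = 1 and h(position 0) = 0. By first-step analysis:
h(position 1) = 0.25·0 + 0.21·h(position 1) + 0.25·h(position 2) + 0.29·1
h(position 2) = 0.24·0 + 0.29·h(position 1) + 0.23·h(position 2) + 0.24·1
Solving: h(position 1) = 0.5287, h(position 2) = 0.5108.
Starting from position 2, the probability is 0.5108.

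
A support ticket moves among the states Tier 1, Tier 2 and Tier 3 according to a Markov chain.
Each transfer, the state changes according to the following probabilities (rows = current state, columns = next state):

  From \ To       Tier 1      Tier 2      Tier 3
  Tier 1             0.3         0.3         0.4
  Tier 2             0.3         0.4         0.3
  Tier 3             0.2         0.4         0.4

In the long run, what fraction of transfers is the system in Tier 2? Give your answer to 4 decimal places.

Let the stationary distribution be π with π = πP and π_1 + π_2 + π_3 = 1.
π_1 = 0.3·π_1 + 0.3·π_2 + 0.2·π_3
π_2 = 0.3·π_1 + 0.4·π_2 + 0.4·π_3
Solving with the normalization constraint gives π = (0.2637, 0.3736, 0.3626).
So the stationary probability of Tier 2 is 0.3736.

0.3736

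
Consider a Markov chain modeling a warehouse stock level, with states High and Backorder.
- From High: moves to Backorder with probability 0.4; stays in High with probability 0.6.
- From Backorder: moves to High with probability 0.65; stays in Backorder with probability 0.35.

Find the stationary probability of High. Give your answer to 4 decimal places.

Let the stationary distribution be π with π = πP and π_1 + π_2 = 1.
π_1 = 0.6·π_1 + 0.65·π_2
Solving with the normalization constraint gives π = (0.6190, 0.3810).
So the stationary probability of High is 0.6190.

0.6190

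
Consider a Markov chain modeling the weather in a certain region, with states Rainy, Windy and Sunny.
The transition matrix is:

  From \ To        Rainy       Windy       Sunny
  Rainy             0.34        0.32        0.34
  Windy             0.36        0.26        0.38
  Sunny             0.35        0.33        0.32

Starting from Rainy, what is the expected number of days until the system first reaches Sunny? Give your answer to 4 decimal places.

Let t(s) be the expected number of days to first reach Sunny from state s, with t(Sunny) = 0. Conditioning on the first day:
t(Rainy) = 1 + 0.34·t(Rainy) + 0.32·t(Windy)
t(Windy) = 1 + 0.36·t(Rainy) + 0.26·t(Windy)
Solving: t(Rainy) = 2.8403, t(Windy) = 2.7331.
Expected days from Rainy to Sunny: 2.8403.

2.8403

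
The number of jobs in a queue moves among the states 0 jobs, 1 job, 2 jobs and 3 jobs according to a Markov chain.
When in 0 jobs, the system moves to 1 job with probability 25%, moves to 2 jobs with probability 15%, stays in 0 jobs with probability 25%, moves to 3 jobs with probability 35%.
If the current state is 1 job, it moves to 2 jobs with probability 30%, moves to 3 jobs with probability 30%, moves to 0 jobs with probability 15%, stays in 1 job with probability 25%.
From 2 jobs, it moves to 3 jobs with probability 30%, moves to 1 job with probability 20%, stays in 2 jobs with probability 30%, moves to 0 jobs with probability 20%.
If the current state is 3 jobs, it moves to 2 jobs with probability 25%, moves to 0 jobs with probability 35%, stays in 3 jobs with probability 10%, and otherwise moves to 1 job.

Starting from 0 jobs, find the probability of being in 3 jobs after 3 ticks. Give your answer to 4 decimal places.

Propagate the distribution vector 3 ticks from 0 jobs.
After 0 ticks: (1.0000, 0.0000, 0.0000, 0.0000)
After 1 tick: (0.2500, 0.2500, 0.1500, 0.3500)
After 2 ticks: (0.2525, 0.2600, 0.2450, 0.2425)
After 3 ticks: (0.2360, 0.2499, 0.2500, 0.2641)
P(in 3 jobs after 3 ticks) = 0.2641

0.2641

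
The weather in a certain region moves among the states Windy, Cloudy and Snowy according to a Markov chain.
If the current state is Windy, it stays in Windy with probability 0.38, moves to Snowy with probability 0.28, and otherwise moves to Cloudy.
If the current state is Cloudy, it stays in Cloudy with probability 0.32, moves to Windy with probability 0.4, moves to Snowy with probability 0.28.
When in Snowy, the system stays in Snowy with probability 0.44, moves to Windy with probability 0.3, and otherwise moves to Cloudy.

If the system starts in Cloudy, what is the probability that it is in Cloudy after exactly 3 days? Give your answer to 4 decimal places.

Propagate the distribution vector 3 days from Cloudy.
After 0 days: (0.0000, 1.0000, 0.0000)
After 1 day: (0.4000, 0.3200, 0.2800)
After 2 days: (0.3640, 0.3112, 0.3248)
After 3 days: (0.3602, 0.3078, 0.3320)
P(in Cloudy after 3 days) = 0.3078

0.3078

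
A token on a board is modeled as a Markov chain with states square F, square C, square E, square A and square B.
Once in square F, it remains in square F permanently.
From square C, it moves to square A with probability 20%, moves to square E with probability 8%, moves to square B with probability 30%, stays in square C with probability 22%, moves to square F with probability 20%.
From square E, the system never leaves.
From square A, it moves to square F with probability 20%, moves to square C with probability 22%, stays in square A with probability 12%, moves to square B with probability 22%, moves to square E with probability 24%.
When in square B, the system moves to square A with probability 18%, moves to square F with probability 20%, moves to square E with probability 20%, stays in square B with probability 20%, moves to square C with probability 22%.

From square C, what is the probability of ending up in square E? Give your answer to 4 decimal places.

Let h(s) be the probability of absorption at square E starting from transient state s. Then h(square E) = 1 and h(square F) = 0. By first-step analysis:
h(square C) = 0.2·0 + 0.22·h(square C) + 0.08·1 + 0.2·h(square A) + 0.3·h(square B)
h(square A) = 0.2·0 + 0.22·h(square C) + 0.24·1 + 0.12·h(square A) + 0.22·h(square B)
h(square B) = 0.2·0 + 0.22·h(square C) + 0.2·1 + 0.18·h(square A) + 0.2·h(square B)
Solving: h(square C) = 0.4118, h(square A) = 0.4943, h(square B) = 0.4745.
Starting from square C, the probability is 0.4118.

0.4118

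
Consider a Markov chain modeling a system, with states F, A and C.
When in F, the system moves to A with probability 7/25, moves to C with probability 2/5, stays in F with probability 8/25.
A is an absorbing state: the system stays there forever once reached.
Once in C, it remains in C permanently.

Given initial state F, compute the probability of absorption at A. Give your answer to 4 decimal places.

Let h(s) be the probability of absorption at A starting from transient state s. Then h(A) = 1 and h(C) = 0. By first-step analysis:
h(F) = 0.32·h(F) + 0.28·1 + 0.4·0
Solving: h(F) = 0.4118.
Starting from F, the probability is 0.4118.

0.4118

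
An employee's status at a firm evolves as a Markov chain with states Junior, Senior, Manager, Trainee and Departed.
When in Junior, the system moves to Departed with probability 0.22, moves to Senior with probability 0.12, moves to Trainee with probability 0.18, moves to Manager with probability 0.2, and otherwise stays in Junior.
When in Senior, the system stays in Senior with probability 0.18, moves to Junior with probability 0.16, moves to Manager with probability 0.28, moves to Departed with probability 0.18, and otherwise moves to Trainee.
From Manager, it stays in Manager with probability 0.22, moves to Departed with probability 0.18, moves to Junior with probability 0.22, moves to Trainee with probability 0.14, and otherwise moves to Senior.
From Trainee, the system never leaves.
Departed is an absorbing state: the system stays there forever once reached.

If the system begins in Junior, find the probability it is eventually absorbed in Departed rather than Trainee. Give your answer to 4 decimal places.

Let h(s) be the probability of absorption at Departed starting from transient state s. Then h(Departed) = 1 and h(Trainee) = 0. By first-step analysis:
h(Junior) = 0.28·h(Junior) + 0.12·h(Senior) + 0.2·h(Manager) + 0.18·0 + 0.22·1
h(Senior) = 0.16·h(Junior) + 0.18·h(Senior) + 0.28·h(Manager) + 0.2·0 + 0.18·1
h(Manager) = 0.22·h(Junior) + 0.24·h(Senior) + 0.22·h(Manager) + 0.14·0 + 0.18·1
Solving: h(Junior) = 0.5404, h(Senior) = 0.5093, h(Manager) = 0.5399.
Starting from Junior, the probability is 0.5404.

0.5404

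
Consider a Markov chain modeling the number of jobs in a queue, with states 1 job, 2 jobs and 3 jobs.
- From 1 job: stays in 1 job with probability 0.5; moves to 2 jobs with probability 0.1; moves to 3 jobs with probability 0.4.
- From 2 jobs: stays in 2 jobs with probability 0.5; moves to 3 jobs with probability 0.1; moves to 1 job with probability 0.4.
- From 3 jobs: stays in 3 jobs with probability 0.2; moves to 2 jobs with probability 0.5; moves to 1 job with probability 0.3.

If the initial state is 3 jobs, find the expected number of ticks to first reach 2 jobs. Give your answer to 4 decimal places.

2.8571

Let t(s) be the expected number of ticks to first reach 2 jobs from state s, with t(2 jobs) = 0. Conditioning on the first tick:
t(1 job) = 1 + 0.5·t(1 job) + 0.4·t(3 jobs)
t(3 jobs) = 1 + 0.3·t(1 job) + 0.2·t(3 jobs)
Solving: t(1 job) = 4.2857, t(3 jobs) = 2.8571.
Expected ticks from 3 jobs to 2 jobs: 2.8571.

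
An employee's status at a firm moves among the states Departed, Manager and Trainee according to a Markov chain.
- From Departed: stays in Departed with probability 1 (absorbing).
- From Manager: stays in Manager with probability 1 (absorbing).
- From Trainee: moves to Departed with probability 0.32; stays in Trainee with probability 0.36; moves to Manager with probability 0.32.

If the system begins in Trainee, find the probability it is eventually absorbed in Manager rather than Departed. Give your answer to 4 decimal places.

Let h(s) be the probability of absorption at Manager starting from transient state s. Then h(Manager) = 1 and h(Departed) = 0. By first-step analysis:
h(Trainee) = 0.32·0 + 0.32·1 + 0.36·h(Trainee)
Solving: h(Trainee) = 0.5000.
Starting from Trainee, the probability is 0.5000.

0.5000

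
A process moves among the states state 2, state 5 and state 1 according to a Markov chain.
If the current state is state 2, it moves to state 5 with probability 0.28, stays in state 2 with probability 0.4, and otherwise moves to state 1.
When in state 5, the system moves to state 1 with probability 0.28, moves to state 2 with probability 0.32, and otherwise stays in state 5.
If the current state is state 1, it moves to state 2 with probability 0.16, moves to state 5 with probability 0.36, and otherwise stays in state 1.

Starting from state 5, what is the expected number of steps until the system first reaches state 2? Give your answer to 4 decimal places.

Let t(s) be the expected number of steps to first reach state 2 from state s, with t(state 2) = 0. Conditioning on the first step:
t(state 5) = 1 + 0.4·t(state 5) + 0.28·t(state 1)
t(state 1) = 1 + 0.36·t(state 5) + 0.48·t(state 1)
Solving: t(state 5) = 3.7879, t(state 1) = 4.5455.
Expected steps from state 5 to state 2: 3.7879.

3.7879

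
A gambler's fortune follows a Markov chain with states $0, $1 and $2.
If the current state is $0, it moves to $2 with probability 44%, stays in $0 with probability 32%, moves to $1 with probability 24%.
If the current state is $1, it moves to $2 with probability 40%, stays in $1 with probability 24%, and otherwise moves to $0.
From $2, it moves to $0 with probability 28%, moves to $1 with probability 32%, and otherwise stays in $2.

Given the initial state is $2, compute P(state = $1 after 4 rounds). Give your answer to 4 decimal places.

0.2730

Propagate the distribution vector 4 rounds from $2.
After 0 rounds: (0.0000, 0.0000, 1.0000)
After 1 round: (0.2800, 0.3200, 0.4000)
After 2 rounds: (0.3168, 0.2720, 0.4112)
After 3 rounds: (0.3144, 0.2729, 0.4127)
After 4 rounds: (0.3144, 0.2730, 0.4126)
P(in $1 after 4 rounds) = 0.2730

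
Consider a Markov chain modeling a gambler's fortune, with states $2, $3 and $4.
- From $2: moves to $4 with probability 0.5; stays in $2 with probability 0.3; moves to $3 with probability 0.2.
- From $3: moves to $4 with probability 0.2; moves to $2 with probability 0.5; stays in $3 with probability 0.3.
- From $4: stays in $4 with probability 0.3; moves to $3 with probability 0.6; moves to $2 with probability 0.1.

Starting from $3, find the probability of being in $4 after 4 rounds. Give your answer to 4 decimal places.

Propagate the distribution vector 4 rounds from $3.
After 0 rounds: (0.0000, 1.0000, 0.0000)
After 1 round: (0.5000, 0.3000, 0.2000)
After 2 rounds: (0.3200, 0.3100, 0.3700)
After 3 rounds: (0.2880, 0.3790, 0.3330)
After 4 rounds: (0.3092, 0.3711, 0.3197)
P(in $4 after 4 rounds) = 0.3197

0.3197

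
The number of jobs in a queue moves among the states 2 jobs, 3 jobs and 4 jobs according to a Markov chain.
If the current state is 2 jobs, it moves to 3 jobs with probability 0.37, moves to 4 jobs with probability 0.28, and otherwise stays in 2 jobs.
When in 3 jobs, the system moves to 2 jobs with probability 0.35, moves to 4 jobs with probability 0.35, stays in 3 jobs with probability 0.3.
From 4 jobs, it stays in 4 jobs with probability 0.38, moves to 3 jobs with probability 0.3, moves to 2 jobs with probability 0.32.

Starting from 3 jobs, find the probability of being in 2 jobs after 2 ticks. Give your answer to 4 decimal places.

0.3395

Sum over the intermediate state after 1 tick:
P = P(3 jobs→2 jobs)·P(2 jobs→2 jobs) + P(3 jobs→3 jobs)·P(3 jobs→2 jobs) + P(3 jobs→4 jobs)·P(4 jobs→2 jobs)
  = 0.35×0.35 + 0.3×0.35 + 0.35×0.32
  = 0.1225 + 0.1050 + 0.1120 = 0.3395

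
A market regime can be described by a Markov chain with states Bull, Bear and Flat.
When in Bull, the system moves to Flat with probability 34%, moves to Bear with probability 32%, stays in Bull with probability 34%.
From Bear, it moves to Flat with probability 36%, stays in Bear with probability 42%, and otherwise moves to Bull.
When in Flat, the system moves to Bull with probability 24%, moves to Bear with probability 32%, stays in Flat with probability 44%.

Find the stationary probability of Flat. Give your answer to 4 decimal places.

Let the stationary distribution be π with π = πP and π_1 + π_2 + π_3 = 1.
π_1 = 0.34·π_1 + 0.22·π_2 + 0.24·π_3
π_2 = 0.32·π_1 + 0.42·π_2 + 0.32·π_3
Solving with the normalization constraint gives π = (0.2588, 0.3556, 0.3857).
So the stationary probability of Flat is 0.3857.

0.3857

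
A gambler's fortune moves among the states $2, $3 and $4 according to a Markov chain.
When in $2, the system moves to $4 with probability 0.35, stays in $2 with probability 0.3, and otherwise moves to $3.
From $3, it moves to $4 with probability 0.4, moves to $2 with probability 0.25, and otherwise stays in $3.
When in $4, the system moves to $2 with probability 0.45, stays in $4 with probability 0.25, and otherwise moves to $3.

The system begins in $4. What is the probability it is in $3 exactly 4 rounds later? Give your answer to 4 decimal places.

0.3334

Propagate the distribution vector 4 rounds from $4.
After 0 rounds: (0.0000, 0.0000, 1.0000)
After 1 round: (0.4500, 0.3000, 0.2500)
After 2 rounds: (0.3225, 0.3375, 0.3400)
After 3 rounds: (0.3341, 0.3330, 0.3329)
After 4 rounds: (0.3333, 0.3334, 0.3334)
P(in $3 after 4 rounds) = 0.3334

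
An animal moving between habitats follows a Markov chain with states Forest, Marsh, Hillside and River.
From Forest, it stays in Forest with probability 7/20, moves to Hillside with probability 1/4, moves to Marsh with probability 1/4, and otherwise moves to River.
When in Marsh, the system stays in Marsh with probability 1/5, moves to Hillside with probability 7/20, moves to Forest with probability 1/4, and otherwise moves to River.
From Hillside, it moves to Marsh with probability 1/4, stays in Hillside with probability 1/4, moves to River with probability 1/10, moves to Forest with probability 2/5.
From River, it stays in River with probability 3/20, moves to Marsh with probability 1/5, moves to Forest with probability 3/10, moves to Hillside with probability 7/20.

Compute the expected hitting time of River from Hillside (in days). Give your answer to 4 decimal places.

Let t(s) be the expected number of days to first reach River from state s, with t(River) = 0. Conditioning on the first day:
t(Forest) = 1 + 0.35·t(Forest) + 0.25·t(Marsh) + 0.25·t(Hillside)
t(Marsh) = 1 + 0.25·t(Forest) + 0.2·t(Marsh) + 0.35·t(Hillside)
t(Hillside) = 1 + 0.4·t(Forest) + 0.25·t(Marsh) + 0.25·t(Hillside)
Solving: t(Forest) = 6.7470, t(Marsh) = 6.4578, t(Hillside) = 7.0843.
Expected days from Hillside to River: 7.0843.

7.0843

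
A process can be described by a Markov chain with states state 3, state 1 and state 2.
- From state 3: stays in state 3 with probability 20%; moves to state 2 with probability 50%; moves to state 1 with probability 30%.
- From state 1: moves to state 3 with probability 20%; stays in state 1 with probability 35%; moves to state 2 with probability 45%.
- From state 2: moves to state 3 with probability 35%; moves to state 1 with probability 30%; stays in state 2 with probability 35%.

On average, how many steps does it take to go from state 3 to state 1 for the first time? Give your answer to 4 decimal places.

3.3333

Let t(s) be the expected number of steps to first reach state 1 from state s, with t(state 1) = 0. Conditioning on the first step:
t(state 3) = 1 + 0.2·t(state 3) + 0.5·t(state 2)
t(state 2) = 1 + 0.35·t(state 3) + 0.35·t(state 2)
Solving: t(state 3) = 3.3333, t(state 2) = 3.3333.
Expected steps from state 3 to state 1: 3.3333.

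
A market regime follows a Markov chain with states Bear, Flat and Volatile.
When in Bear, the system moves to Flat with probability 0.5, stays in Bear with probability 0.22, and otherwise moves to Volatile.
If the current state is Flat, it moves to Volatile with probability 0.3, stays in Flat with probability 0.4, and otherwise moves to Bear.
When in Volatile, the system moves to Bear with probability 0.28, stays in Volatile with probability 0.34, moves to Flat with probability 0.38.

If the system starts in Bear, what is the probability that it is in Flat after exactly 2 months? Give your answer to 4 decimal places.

0.4164

Sum over the intermediate state after 1 month:
P = P(Bear→Bear)·P(Bear→Flat) + P(Bear→Flat)·P(Flat→Flat) + P(Bear→Volatile)·P(Volatile→Flat)
  = 0.22×0.5 + 0.5×0.4 + 0.28×0.38
  = 0.1100 + 0.2000 + 0.1064 = 0.4164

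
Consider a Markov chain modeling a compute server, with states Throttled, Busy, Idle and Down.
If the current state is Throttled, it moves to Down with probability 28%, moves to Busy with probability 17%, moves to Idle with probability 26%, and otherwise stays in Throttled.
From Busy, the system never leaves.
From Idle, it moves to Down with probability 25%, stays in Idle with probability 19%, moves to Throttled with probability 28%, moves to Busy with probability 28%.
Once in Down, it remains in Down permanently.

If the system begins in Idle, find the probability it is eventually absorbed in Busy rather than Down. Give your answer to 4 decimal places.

Let h(s) be the probability of absorption at Busy starting from transient state s. Then h(Busy) = 1 and h(Down) = 0. By first-step analysis:
h(Throttled) = 0.29·h(Throttled) + 0.17·1 + 0.26·h(Idle) + 0.28·0
h(Idle) = 0.28·h(Throttled) + 0.28·1 + 0.19·h(Idle) + 0.25·0
Solving: h(Throttled) = 0.4191, h(Idle) = 0.4905.
Starting from Idle, the probability is 0.4905.

0.4905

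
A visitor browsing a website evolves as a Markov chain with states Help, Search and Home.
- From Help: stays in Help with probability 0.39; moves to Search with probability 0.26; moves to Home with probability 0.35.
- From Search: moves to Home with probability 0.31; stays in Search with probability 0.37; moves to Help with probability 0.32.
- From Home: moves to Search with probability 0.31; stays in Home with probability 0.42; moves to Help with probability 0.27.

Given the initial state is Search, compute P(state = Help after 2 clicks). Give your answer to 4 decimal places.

0.3269

Sum over the intermediate state after 1 click:
P = P(Search→Help)·P(Help→Help) + P(Search→Search)·P(Search→Help) + P(Search→Home)·P(Home→Help)
  = 0.32×0.39 + 0.37×0.32 + 0.31×0.27
  = 0.1248 + 0.1184 + 0.0837 = 0.3269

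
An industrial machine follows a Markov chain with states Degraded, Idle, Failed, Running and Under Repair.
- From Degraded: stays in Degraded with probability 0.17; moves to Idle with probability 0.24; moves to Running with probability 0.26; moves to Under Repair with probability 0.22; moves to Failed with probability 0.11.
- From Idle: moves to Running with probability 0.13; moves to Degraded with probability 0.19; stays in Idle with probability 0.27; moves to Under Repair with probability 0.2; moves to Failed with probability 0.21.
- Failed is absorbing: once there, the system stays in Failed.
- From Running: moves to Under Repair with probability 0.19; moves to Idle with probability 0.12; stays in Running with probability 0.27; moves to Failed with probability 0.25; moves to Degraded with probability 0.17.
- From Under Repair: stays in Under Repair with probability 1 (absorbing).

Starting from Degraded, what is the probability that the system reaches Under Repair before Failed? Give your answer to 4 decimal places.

Let h(s) be the probability of absorption at Under Repair starting from transient state s. Then h(Under Repair) = 1 and h(Failed) = 0. By first-step analysis:
h(Degraded) = 0.17·h(Degraded) + 0.24·h(Idle) + 0.11·0 + 0.26·h(Running) + 0.22·1
h(Idle) = 0.19·h(Degraded) + 0.27·h(Idle) + 0.21·0 + 0.13·h(Running) + 0.2·1
h(Running) = 0.17·h(Degraded) + 0.12·h(Idle) + 0.25·0 + 0.27·h(Running) + 0.19·1
Solving: h(Degraded) = 0.5590, h(Idle) = 0.5037, h(Running) = 0.4732.
Starting from Degraded, the probability is 0.5590.

0.5590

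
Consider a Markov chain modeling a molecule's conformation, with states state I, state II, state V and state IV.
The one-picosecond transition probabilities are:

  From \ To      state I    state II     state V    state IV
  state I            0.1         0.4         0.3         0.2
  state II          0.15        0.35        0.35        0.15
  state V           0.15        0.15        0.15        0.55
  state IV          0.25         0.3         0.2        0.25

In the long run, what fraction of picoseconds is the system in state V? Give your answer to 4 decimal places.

Let the stationary distribution be π with π = πP and π_1 + π_2 + π_3 + π_4 = 1.
π_1 = 0.1·π_1 + 0.15·π_2 + 0.15·π_3 + 0.25·π_4
π_2 = 0.4·π_1 + 0.35·π_2 + 0.15·π_3 + 0.3·π_4
π_3 = 0.3·π_1 + 0.35·π_2 + 0.15·π_3 + 0.2·π_4
Solving with the normalization constraint gives π = (0.1702, 0.2944, 0.2487, 0.2867).
So the stationary probability of state V is 0.2487.

0.2487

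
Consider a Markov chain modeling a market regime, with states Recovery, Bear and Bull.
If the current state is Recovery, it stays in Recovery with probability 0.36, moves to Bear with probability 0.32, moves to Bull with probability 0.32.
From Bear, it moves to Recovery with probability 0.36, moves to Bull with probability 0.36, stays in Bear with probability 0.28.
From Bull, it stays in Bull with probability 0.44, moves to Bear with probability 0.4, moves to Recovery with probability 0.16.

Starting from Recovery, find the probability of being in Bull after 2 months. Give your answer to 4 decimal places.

0.3712

Sum over the intermediate state after 1 month:
P = P(Recovery→Recovery)·P(Recovery→Bull) + P(Recovery→Bear)·P(Bear→Bull) + P(Recovery→Bull)·P(Bull→Bull)
  = 0.36×0.32 + 0.32×0.36 + 0.32×0.44
  = 0.1152 + 0.1152 + 0.1408 = 0.3712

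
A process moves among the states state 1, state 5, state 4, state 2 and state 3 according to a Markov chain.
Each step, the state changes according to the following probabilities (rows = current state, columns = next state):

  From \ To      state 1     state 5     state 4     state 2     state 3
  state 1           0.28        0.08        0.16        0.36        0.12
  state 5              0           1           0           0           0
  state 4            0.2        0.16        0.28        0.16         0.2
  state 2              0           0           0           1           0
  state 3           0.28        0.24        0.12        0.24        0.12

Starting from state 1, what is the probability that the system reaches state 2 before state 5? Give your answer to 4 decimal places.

0.7278

Let h(s) be the probability of absorption at state 2 starting from transient state s. Then h(state 2) = 1 and h(state 5) = 0. By first-step analysis:
h(state 1) = 0.28·h(state 1) + 0.08·0 + 0.16·h(state 4) + 0.36·1 + 0.12·h(state 3)
h(state 4) = 0.2·h(state 1) + 0.16·0 + 0.28·h(state 4) + 0.16·1 + 0.2·h(state 3)
h(state 3) = 0.28·h(state 1) + 0.24·0 + 0.12·h(state 4) + 0.24·1 + 0.12·h(state 3)
Solving: h(state 1) = 0.7278, h(state 4) = 0.5867, h(state 3) = 0.5843.
Starting from state 1, the probability is 0.7278.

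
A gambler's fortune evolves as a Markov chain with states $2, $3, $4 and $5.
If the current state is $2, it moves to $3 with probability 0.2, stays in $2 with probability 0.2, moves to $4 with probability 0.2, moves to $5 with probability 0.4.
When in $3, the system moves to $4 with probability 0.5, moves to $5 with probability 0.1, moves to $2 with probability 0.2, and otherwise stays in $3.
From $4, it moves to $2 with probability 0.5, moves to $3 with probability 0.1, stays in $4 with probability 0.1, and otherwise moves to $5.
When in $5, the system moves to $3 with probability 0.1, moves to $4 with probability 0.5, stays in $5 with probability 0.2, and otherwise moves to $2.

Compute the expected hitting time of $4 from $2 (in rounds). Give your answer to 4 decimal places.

Let t(s) be the expected number of rounds to first reach $4 from state s, with t($4) = 0. Conditioning on the first round:
t($2) = 1 + 0.2·t($2) + 0.2·t($3) + 0.4·t($5)
t($3) = 1 + 0.2·t($2) + 0.2·t($3) + 0.1·t($5)
t($5) = 1 + 0.2·t($2) + 0.1·t($3) + 0.2·t($5)
Solving: t($2) = 2.9545, t($3) = 2.2727, t($5) = 2.2727.
Expected rounds from $2 to $4: 2.9545.

2.9545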